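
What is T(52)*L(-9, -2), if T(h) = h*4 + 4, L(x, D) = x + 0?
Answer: -1908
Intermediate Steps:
L(x, D) = x
T(h) = 4 + 4*h (T(h) = 4*h + 4 = 4 + 4*h)
T(52)*L(-9, -2) = (4 + 4*52)*(-9) = (4 + 208)*(-9) = 212*(-9) = -1908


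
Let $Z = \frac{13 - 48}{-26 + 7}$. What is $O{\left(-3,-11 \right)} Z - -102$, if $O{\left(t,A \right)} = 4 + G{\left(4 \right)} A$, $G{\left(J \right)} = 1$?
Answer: $\frac{1693}{19} \approx 89.105$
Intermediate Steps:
$Z = \frac{35}{19}$ ($Z = - \frac{35}{-19} = \left(-35\right) \left(- \frac{1}{19}\right) = \frac{35}{19} \approx 1.8421$)
$O{\left(t,A \right)} = 4 + A$ ($O{\left(t,A \right)} = 4 + 1 A = 4 + A$)
$O{\left(-3,-11 \right)} Z - -102 = \left(4 - 11\right) \frac{35}{19} - -102 = \left(-7\right) \frac{35}{19} + 102 = - \frac{245}{19} + 102 = \frac{1693}{19}$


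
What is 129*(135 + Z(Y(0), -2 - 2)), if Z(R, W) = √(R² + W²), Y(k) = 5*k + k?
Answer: 17931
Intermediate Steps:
Y(k) = 6*k
129*(135 + Z(Y(0), -2 - 2)) = 129*(135 + √((6*0)² + (-2 - 2)²)) = 129*(135 + √(0² + (-4)²)) = 129*(135 + √(0 + 16)) = 129*(135 + √16) = 129*(135 + 4) = 129*139 = 17931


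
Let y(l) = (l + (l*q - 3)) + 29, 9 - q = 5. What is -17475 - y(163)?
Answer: -18316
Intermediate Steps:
q = 4 (q = 9 - 1*5 = 9 - 5 = 4)
y(l) = 26 + 5*l (y(l) = (l + (l*4 - 3)) + 29 = (l + (4*l - 3)) + 29 = (l + (-3 + 4*l)) + 29 = (-3 + 5*l) + 29 = 26 + 5*l)
-17475 - y(163) = -17475 - (26 + 5*163) = -17475 - (26 + 815) = -17475 - 1*841 = -17475 - 841 = -18316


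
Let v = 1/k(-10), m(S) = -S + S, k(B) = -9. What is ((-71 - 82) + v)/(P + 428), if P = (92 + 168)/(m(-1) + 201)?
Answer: -46163/129432 ≈ -0.35666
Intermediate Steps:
m(S) = 0
v = -⅑ (v = 1/(-9) = -⅑ ≈ -0.11111)
P = 260/201 (P = (92 + 168)/(0 + 201) = 260/201 ≈ 1.2935)
((-71 - 82) + v)/(P + 428) = ((-71 - 82) - ⅑)/(260/201 + 428) = (-153 - ⅑)/(86288/201) = -1378/9*201/86288 = -46163/129432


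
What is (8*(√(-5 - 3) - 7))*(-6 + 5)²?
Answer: -56 + 16*I*√2 ≈ -56.0 + 22.627*I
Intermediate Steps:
(8*(√(-5 - 3) - 7))*(-6 + 5)² = (8*(√(-8) - 7))*(-1)² = (8*(2*I*√2 - 7))*1 = (8*(-7 + 2*I*√2))*1 = (-56 + 16*I*√2)*1 = -56 + 16*I*√2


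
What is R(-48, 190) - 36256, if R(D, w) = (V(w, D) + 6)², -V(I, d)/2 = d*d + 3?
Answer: 21197408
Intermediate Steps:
V(I, d) = -6 - 2*d² (V(I, d) = -2*(d*d + 3) = -2*(d² + 3) = -2*(3 + d²) = -6 - 2*d²)
R(D, w) = 4*D⁴ (R(D, w) = ((-6 - 2*D²) + 6)² = (-2*D²)² = 4*D⁴)
R(-48, 190) - 36256 = 4*(-48)⁴ - 36256 = 4*5308416 - 36256 = 21233664 - 36256 = 21197408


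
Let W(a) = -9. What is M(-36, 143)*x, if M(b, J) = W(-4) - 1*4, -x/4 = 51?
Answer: 2652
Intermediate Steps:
x = -204 (x = -4*51 = -204)
M(b, J) = -13 (M(b, J) = -9 - 1*4 = -9 - 4 = -13)
M(-36, 143)*x = -13*(-204) = 2652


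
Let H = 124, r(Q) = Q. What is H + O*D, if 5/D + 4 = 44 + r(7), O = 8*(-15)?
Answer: 5228/47 ≈ 111.23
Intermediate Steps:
O = -120
D = 5/47 (D = 5/(-4 + (44 + 7)) = 5/(-4 + 51) = 5/47 ≈ 0.10638)
H + O*D = 124 - 120*5/47 = 124 - 600/47 = 5228/47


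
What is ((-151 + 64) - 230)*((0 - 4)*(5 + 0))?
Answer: 6340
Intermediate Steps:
((-151 + 64) - 230)*((0 - 4)*(5 + 0)) = (-87 - 230)*(-4*5) = -317*(-20) = 6340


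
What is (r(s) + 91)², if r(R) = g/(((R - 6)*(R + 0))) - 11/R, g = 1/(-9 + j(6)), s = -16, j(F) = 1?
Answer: 66662592481/7929856 ≈ 8406.5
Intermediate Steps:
g = -⅛ (g = 1/(-9 + 1) = 1/(-8) = -⅛ ≈ -0.12500)
r(R) = -11/R - 1/(8*R*(-6 + R)) (r(R) = -1/((R + 0)*(R - 6))/8 - 11/R = -1/(R*(-6 + R))/8 - 11/R = -1/(8*R*(-6 + R)) - 11/R = -11/R - 1/(8*R*(-6 + R)))
(r(s) + 91)² = ((⅛)*(527 - 88*(-16))/(-16*(-6 - 16)) + 91)² = ((⅛)*(-1/16)*(527 + 1408)/(-22) + 91)² = ((⅛)*(-1/16)*(-1/22)*1935 + 91)² = (1935/2816 + 91)² = (258191/2816)² = 66662592481/7929856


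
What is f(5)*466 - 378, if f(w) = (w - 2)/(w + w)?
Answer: -1191/5 ≈ -238.20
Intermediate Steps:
f(w) = (-2 + w)/(2*w) (f(w) = (-2 + w)/((2*w)) = (-2 + w)*(1/(2*w)) = (-2 + w)/(2*w))
f(5)*466 - 378 = ((½)*(-2 + 5)/5)*466 - 378 = ((½)*(⅕)*3)*466 - 378 = (3/10)*466 - 378 = 699/5 - 378 = -1191/5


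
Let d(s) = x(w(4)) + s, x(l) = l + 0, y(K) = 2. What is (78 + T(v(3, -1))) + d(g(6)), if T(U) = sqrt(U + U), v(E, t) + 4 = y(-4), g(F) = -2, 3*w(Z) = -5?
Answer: 223/3 + 2*I ≈ 74.333 + 2.0*I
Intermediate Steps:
w(Z) = -5/3 (w(Z) = (1/3)*(-5) = -5/3)
x(l) = l
v(E, t) = -2 (v(E, t) = -4 + 2 = -2)
T(U) = sqrt(2)*sqrt(U) (T(U) = sqrt(2*U) = sqrt(2)*sqrt(U))
d(s) = -5/3 + s
(78 + T(v(3, -1))) + d(g(6)) = (78 + sqrt(2)*sqrt(-2)) + (-5/3 - 2) = (78 + sqrt(2)*(I*sqrt(2))) - 11/3 = (78 + 2*I) - 11/3 = 223/3 + 2*I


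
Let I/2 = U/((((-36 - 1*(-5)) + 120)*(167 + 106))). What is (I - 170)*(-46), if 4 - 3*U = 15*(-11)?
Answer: 43845544/5607 ≈ 7819.8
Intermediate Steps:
U = 169/3 (U = 4/3 - 5*(-11) = 4/3 - ⅓*(-165) = 4/3 + 55 = 169/3 ≈ 56.333)
I = 26/5607 (I = 2*(169/(3*((((-36 - 1*(-5)) + 120)*(167 + 106))))) = 2*(169/(3*((((-36 + 5) + 120)*273)))) = 2*(169/(3*(((-31 + 120)*273)))) = 2*(169/(3*((89*273)))) = 2*((169/3)/24297) = 2*((169/3)*(1/24297)) = 2*(13/5607) = 26/5607 ≈ 0.0046371)
(I - 170)*(-46) = (26/5607 - 170)*(-46) = -953164/5607*(-46) = 43845544/5607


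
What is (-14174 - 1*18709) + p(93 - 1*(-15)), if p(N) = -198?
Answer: -33081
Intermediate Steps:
(-14174 - 1*18709) + p(93 - 1*(-15)) = (-14174 - 1*18709) - 198 = (-14174 - 18709) - 198 = -32883 - 198 = -33081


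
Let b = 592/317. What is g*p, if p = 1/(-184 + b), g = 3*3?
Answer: -2853/57736 ≈ -0.049415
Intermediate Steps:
b = 592/317 (b = 592*(1/317) = 592/317 ≈ 1.8675)
g = 9
p = -317/57736 (p = 1/(-184 + 592/317) = 1/(-57736/317) = -317/57736 ≈ -0.0054905)
g*p = 9*(-317/57736) = -2853/57736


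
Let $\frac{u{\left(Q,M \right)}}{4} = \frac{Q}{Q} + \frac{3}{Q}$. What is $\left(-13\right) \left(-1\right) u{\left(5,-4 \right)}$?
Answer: $\frac{416}{5} \approx 83.2$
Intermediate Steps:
$u{\left(Q,M \right)} = 4 + \frac{12}{Q}$ ($u{\left(Q,M \right)} = 4 \left(\frac{Q}{Q} + \frac{3}{Q}\right) = 4 \left(1 + \frac{3}{Q}\right) = 4 + \frac{12}{Q}$)
$\left(-13\right) \left(-1\right) u{\left(5,-4 \right)} = \left(-13\right) \left(-1\right) \left(4 + \frac{12}{5}\right) = 13 \left(4 + 12 \cdot \frac{1}{5}\right) = 13 \left(4 + \frac{12}{5}\right) = 13 \cdot \frac{32}{5} = \frac{416}{5}$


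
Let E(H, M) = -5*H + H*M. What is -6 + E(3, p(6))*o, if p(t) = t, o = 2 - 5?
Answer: -15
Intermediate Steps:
o = -3
-6 + E(3, p(6))*o = -6 + (3*(-5 + 6))*(-3) = -6 + (3*1)*(-3) = -6 + 3*(-3) = -6 - 9 = -15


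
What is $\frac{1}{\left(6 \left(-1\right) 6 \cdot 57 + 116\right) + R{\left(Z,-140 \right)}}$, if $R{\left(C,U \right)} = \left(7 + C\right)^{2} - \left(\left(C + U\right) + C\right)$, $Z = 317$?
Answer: $\frac{1}{102546} \approx 9.7517 \cdot 10^{-6}$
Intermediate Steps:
$R{\left(C,U \right)} = \left(7 + C\right)^{2} - U - 2 C$ ($R{\left(C,U \right)} = \left(7 + C\right)^{2} - \left(U + 2 C\right) = \left(7 + C\right)^{2} - U - 2 C$)
$\frac{1}{\left(6 \left(-1\right) 6 \cdot 57 + 116\right) + R{\left(Z,-140 \right)}} = \frac{1}{\left(6 \left(-1\right) 6 \cdot 57 + 116\right) - \left(494 - \left(7 + 317\right)^{2}\right)} = \frac{1}{\left(\left(-6\right) 6 \cdot 57 + 116\right) + \left(324^{2} + 140 - 634\right)} = \frac{1}{\left(\left(-36\right) 57 + 116\right) + \left(104976 + 140 - 634\right)} = \frac{1}{\left(-2052 + 116\right) + 104482} = \frac{1}{-1936 + 104482} = \frac{1}{102546}$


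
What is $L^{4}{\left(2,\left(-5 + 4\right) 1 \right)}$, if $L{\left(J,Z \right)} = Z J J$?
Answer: $256$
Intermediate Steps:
$L{\left(J,Z \right)} = Z J^{2}$
$L^{4}{\left(2,\left(-5 + 4\right) 1 \right)} = \left(\left(-5 + 4\right) 1 \cdot 2^{2}\right)^{4} = \left(\left(-1\right) 1 \cdot 4\right)^{4} = \left(\left(-1\right) 4\right)^{4} = \left(-4\right)^{4} = 256$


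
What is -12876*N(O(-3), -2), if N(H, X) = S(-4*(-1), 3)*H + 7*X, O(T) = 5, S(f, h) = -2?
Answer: 309024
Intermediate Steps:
N(H, X) = -2*H + 7*X
-12876*N(O(-3), -2) = -12876*(-2*5 + 7*(-2)) = -12876*(-10 - 14) = -12876*(-24) = 309024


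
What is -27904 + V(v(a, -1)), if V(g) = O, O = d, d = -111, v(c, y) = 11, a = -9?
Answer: -28015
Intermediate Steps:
O = -111
V(g) = -111
-27904 + V(v(a, -1)) = -27904 - 111 = -28015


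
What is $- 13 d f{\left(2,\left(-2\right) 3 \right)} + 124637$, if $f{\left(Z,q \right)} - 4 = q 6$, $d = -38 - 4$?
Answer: $107165$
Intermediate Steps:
$d = -42$ ($d = -38 - 4 = -42$)
$f{\left(Z,q \right)} = 4 + 6 q$ ($f{\left(Z,q \right)} = 4 + q 6 = 4 + 6 q$)
$- 13 d f{\left(2,\left(-2\right) 3 \right)} + 124637 = \left(-13\right) \left(-42\right) \left(4 + 6 \left(\left(-2\right) 3\right)\right) + 124637 = 546 \left(4 + 6 \left(-6\right)\right) + 124637 = 546 \left(4 - 36\right) + 124637 = 546 \left(-32\right) + 124637 = -17472 + 124637 = 107165$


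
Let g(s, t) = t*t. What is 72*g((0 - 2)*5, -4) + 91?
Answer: 1243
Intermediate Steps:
g(s, t) = t²
72*g((0 - 2)*5, -4) + 91 = 72*(-4)² + 91 = 72*16 + 91 = 1152 + 91 = 1243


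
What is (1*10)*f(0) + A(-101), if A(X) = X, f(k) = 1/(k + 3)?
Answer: -293/3 ≈ -97.667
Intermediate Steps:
f(k) = 1/(3 + k)
(1*10)*f(0) + A(-101) = (1*10)/(3 + 0) - 101 = 10/3 - 101 = -293/3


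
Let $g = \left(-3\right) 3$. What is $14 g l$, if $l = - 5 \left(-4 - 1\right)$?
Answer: $-3150$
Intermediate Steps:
$g = -9$
$l = 25$ ($l = \left(-5\right) \left(-5\right) = 25$)
$14 g l = 14 \left(-9\right) 25 = \left(-126\right) 25 = -3150$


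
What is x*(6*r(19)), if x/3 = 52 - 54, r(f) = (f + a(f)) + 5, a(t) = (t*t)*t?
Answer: -247788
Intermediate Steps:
a(t) = t³ (a(t) = t²*t = t³)
r(f) = 5 + f + f³ (r(f) = (f + f³) + 5 = 5 + f + f³)
x = -6 (x = 3*(52 - 54) = 3*(-2) = -6)
x*(6*r(19)) = -36*(5 + 19 + 19³) = -36*(5 + 19 + 6859) = -36*6883 = -6*41298 = -247788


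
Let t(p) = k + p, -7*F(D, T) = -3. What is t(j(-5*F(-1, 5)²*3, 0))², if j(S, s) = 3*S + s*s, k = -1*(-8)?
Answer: 169/2401 ≈ 0.070387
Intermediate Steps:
F(D, T) = 3/7 (F(D, T) = -⅐*(-3) = 3/7)
k = 8
j(S, s) = s² + 3*S (j(S, s) = 3*S + s² = s² + 3*S)
t(p) = 8 + p
t(j(-5*F(-1, 5)²*3, 0))² = (8 + (0² + 3*(-5*(3/7)²*3)))² = (8 + (0 + 3*(-5*9/49*3)))² = (8 + (0 + 3*(-45/49*3)))² = (8 + (0 + 3*(-135/49)))² = (8 + (0 - 405/49))² = (8 - 405/49)² = (-13/49)² = 169/2401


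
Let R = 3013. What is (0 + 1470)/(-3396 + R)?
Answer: -1470/383 ≈ -3.8381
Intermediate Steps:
(0 + 1470)/(-3396 + R) = (0 + 1470)/(-3396 + 3013) = 1470/(-383) = 1470*(-1/383) = -1470/383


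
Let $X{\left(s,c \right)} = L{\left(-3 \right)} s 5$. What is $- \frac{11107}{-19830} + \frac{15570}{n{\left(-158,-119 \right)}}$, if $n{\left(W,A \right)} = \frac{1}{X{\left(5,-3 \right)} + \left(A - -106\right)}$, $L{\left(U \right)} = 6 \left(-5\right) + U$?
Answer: $- \frac{258735086693}{19830} \approx -1.3048 \cdot 10^{7}$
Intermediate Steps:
$L{\left(U \right)} = -30 + U$
$X{\left(s,c \right)} = - 165 s$ ($X{\left(s,c \right)} = \left(-30 - 3\right) s 5 = - 33 s 5 = - 165 s$)
$n{\left(W,A \right)} = \frac{1}{-719 + A}$ ($n{\left(W,A \right)} = \frac{1}{\left(-165\right) 5 + \left(A - -106\right)} = \frac{1}{-825 + \left(A + 106\right)} = \frac{1}{-825 + \left(106 + A\right)} = \frac{1}{-719 + A}$)
$- \frac{11107}{-19830} + \frac{15570}{n{\left(-158,-119 \right)}} = - \frac{11107}{-19830} + \frac{15570}{\frac{1}{-719 - 119}} = \left(-11107\right) \left(- \frac{1}{19830}\right) + \frac{15570}{\frac{1}{-838}} = \frac{11107}{19830} + \frac{15570}{- \frac{1}{838}} = \frac{11107}{19830} + 15570 \left(-838\right) = \frac{11107}{19830} - 13047660 = - \frac{258735086693}{19830}$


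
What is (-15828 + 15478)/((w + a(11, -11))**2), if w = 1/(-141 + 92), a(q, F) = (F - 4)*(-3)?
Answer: -420175/2428808 ≈ -0.17300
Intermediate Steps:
a(q, F) = 12 - 3*F (a(q, F) = (-4 + F)*(-3) = 12 - 3*F)
w = -1/49 (w = 1/(-49) = -1/49 ≈ -0.020408)
(-15828 + 15478)/((w + a(11, -11))**2) = (-15828 + 15478)/((-1/49 + (12 - 3*(-11)))**2) = -350/(-1/49 + (12 + 33))**2 = -350/(-1/49 + 45)**2 = -350/((2204/49)**2) = -350/4857616/2401 = -350*2401/4857616 = -420175/2428808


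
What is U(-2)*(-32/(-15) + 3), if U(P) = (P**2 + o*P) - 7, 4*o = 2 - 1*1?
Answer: -539/30 ≈ -17.967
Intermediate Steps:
o = 1/4 (o = (2 - 1*1)/4 = (2 - 1)/4 = (1/4)*1 = 1/4 ≈ 0.25000)
U(P) = -7 + P**2 + P/4 (U(P) = (P**2 + P/4) - 7 = -7 + P**2 + P/4)
U(-2)*(-32/(-15) + 3) = (-7 + (-2)**2 + (1/4)*(-2))*(-32/(-15) + 3) = (-7 + 4 - 1/2)*(-32*(-1/15) + 3) = -7*(32/15 + 3)/2 = -7/2*77/15 = -539/30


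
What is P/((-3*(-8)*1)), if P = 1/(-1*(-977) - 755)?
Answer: 1/5328 ≈ 0.00018769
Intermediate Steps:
P = 1/222 (P = 1/(977 - 755) = 1/222 ≈ 0.0045045)
P/((-3*(-8)*1)) = 1/(222*((-3*(-8)*1))) = 1/(222*((24*1))) = (1/222)/24 = (1/222)*(1/24) = 1/5328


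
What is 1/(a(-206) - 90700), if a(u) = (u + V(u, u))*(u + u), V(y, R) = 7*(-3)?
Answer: 1/2824 ≈ 0.00035411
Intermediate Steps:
V(y, R) = -21
a(u) = 2*u*(-21 + u) (a(u) = (u - 21)*(u + u) = (-21 + u)*(2*u) = 2*u*(-21 + u))
1/(a(-206) - 90700) = 1/(2*(-206)*(-21 - 206) - 90700) = 1/(2*(-206)*(-227) - 90700) = 1/(93524 - 90700) = 1/2824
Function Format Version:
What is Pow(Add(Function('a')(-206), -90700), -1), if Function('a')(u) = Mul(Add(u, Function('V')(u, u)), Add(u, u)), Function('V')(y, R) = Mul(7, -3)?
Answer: Rational(1, 2824) ≈ 0.00035411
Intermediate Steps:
Function('V')(y, R) = -21
Function('a')(u) = Mul(2, u, Add(-21, u)) (Function('a')(u) = Mul(Add(u, -21), Add(u, u)) = Mul(Add(-21, u), Mul(2, u)) = Mul(2, u, Add(-21, u)))
Pow(Add(Function('a')(-206), -90700), -1) = Pow(Add(Mul(2, -206, Add(-21, -206)), -90700), -1) = Pow(Add(Mul(2, -206, -227), -90700), -1) = Pow(Add(93524, -90700), -1) = Pow(2824, -1) = Rational(1, 2824)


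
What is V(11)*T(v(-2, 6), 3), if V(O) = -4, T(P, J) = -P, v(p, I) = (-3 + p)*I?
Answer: -120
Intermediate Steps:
v(p, I) = I*(-3 + p)
V(11)*T(v(-2, 6), 3) = -(-4)*6*(-3 - 2) = -(-4)*6*(-5) = -(-4)*(-30) = -4*30 = -120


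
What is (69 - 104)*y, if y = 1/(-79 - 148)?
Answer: 35/227 ≈ 0.15419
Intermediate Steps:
y = -1/227 (y = 1/(-227) = -1/227 ≈ -0.0044053)
(69 - 104)*y = (69 - 104)*(-1/227) = -35*(-1/227) = 35/227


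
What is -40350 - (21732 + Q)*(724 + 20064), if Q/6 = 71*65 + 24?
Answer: -1030418358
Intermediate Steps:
Q = 27834 (Q = 6*(71*65 + 24) = 6*(4615 + 24) = 6*4639 = 27834)
-40350 - (21732 + Q)*(724 + 20064) = -40350 - (21732 + 27834)*(724 + 20064) = -40350 - 49566*20788 = -40350 - 1*1030378008 = -40350 - 1030378008 = -1030418358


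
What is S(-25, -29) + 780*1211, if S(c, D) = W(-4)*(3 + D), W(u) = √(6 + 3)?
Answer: 944502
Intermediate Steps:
W(u) = 3 (W(u) = √9 = 3)
S(c, D) = 9 + 3*D (S(c, D) = 3*(3 + D) = 9 + 3*D)
S(-25, -29) + 780*1211 = (9 + 3*(-29)) + 780*1211 = (9 - 87) + 944580 = -78 + 944580 = 944502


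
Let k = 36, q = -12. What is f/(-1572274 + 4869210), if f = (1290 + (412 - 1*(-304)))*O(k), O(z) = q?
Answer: -3009/412117 ≈ -0.0073013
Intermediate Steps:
O(z) = -12
f = -24072 (f = (1290 + (412 - 1*(-304)))*(-12) = (1290 + (412 + 304))*(-12) = (1290 + 716)*(-12) = 2006*(-12) = -24072)
f/(-1572274 + 4869210) = -24072/(-1572274 + 4869210) = -24072/3296936 = -24072*1/3296936 = -3009/412117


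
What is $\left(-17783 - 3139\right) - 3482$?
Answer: $-24404$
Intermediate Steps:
$\left(-17783 - 3139\right) - 3482 = -20922 - 3482 = -24404$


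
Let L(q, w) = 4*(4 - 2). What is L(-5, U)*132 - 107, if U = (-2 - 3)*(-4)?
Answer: 949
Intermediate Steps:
U = 20 (U = -5*(-4) = 20)
L(q, w) = 8 (L(q, w) = 4*2 = 8)
L(-5, U)*132 - 107 = 8*132 - 107 = 1056 - 107 = 949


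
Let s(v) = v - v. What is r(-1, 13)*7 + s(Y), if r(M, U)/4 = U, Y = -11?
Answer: 364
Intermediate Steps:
r(M, U) = 4*U
s(v) = 0
r(-1, 13)*7 + s(Y) = (4*13)*7 + 0 = 52*7 + 0 = 364 + 0 = 364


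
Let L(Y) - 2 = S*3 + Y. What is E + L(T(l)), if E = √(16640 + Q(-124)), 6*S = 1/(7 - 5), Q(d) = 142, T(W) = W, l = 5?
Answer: 29/4 + √16782 ≈ 136.80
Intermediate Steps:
S = 1/12 (S = 1/(6*(7 - 5)) = (⅙)/2 = (⅙)*(½) = 1/12 ≈ 0.083333)
E = √16782 (E = √(16640 + 142) = √16782 ≈ 129.55)
L(Y) = 9/4 + Y (L(Y) = 2 + ((1/12)*3 + Y) = 2 + (¼ + Y) = 9/4 + Y)
E + L(T(l)) = √16782 + (9/4 + 5) = √16782 + 29/4 = 29/4 + √16782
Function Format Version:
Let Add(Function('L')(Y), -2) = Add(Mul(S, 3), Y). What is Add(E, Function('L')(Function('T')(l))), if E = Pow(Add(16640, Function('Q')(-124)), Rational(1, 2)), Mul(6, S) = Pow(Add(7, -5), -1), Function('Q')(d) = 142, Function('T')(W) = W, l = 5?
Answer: Add(Rational(29, 4), Pow(16782, Rational(1, 2))) ≈ 136.80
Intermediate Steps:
S = Rational(1, 12) (S = Mul(Rational(1, 6), Pow(Add(7, -5), -1)) = Mul(Rational(1, 6), Pow(2, -1)) = Mul(Rational(1, 6), Rational(1, 2)) = Rational(1, 12) ≈ 0.083333)
E = Pow(16782, Rational(1, 2)) (E = Pow(Add(16640, 142), Rational(1, 2)) = Pow(16782, Rational(1, 2)) ≈ 129.55)
Function('L')(Y) = Add(Rational(9, 4), Y) (Function('L')(Y) = Add(2, Add(Mul(Rational(1, 12), 3), Y)) = Add(2, Add(Rational(1, 4), Y)) = Add(Rational(9, 4), Y))
Add(E, Function('L')(Function('T')(l))) = Add(Pow(16782, Rational(1, 2)), Add(Rational(9, 4), 5)) = Add(Pow(16782, Rational(1, 2)), Rational(29, 4)) = Add(Rational(29, 4), Pow(16782, Rational(1, 2)))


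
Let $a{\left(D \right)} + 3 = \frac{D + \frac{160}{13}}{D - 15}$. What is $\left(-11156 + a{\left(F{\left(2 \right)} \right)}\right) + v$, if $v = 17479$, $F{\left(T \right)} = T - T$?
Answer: $\frac{246448}{39} \approx 6319.2$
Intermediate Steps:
$F{\left(T \right)} = 0$
$a{\left(D \right)} = -3 + \frac{\frac{160}{13} + D}{-15 + D}$ ($a{\left(D \right)} = -3 + \frac{D + \frac{160}{13}}{D - 15} = -3 + \frac{D + 160 \cdot \frac{1}{13}}{-15 + D} = -3 + \frac{D + \frac{160}{13}}{-15 + D} = -3 + \frac{\frac{160}{13} + D}{-15 + D}$)
$\left(-11156 + a{\left(F{\left(2 \right)} \right)}\right) + v = \left(-11156 + \frac{745 - 0}{13 \left(-15 + 0\right)}\right) + 17479 = \left(-11156 + \frac{745 + 0}{13 \left(-15\right)}\right) + 17479 = \left(-11156 + \frac{1}{13} \left(- \frac{1}{15}\right) 745\right) + 17479 = \left(-11156 - \frac{149}{39}\right) + 17479 = - \frac{435233}{39} + 17479 = \frac{246448}{39}$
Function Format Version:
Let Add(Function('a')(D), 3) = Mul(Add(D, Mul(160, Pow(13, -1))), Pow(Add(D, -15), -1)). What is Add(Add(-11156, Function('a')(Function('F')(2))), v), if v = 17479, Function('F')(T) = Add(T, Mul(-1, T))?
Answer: Rational(246448, 39) ≈ 6319.2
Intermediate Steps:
Function('F')(T) = 0
Function('a')(D) = Add(-3, Mul(Pow(Add(-15, D), -1), Add(Rational(160, 13), D))) (Function('a')(D) = Add(-3, Mul(Add(D, Mul(160, Pow(13, -1))), Pow(Add(D, -15), -1))) = Add(-3, Mul(Add(D, Mul(160, Rational(1, 13))), Pow(Add(-15, D), -1))) = Add(-3, Mul(Add(D, Rational(160, 13)), Pow(Add(-15, D), -1))) = Add(-3, Mul(Add(Rational(160, 13), D), Pow(Add(-15, D), -1))) = Add(-3, Mul(Pow(Add(-15, D), -1), Add(Rational(160, 13), D))))
Add(Add(-11156, Function('a')(Function('F')(2))), v) = Add(Add(-11156, Mul(Rational(1, 13), Pow(Add(-15, 0), -1), Add(745, Mul(-26, 0)))), 17479) = Add(Add(-11156, Mul(Rational(1, 13), Pow(-15, -1), Add(745, 0))), 17479) = Add(Add(-11156, Mul(Rational(1, 13), Rational(-1, 15), 745)), 17479) = Add(Add(-11156, Rational(-149, 39)), 17479) = Add(Rational(-435233, 39), 17479) = Rational(246448, 39)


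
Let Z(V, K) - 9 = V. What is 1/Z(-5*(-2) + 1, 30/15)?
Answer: 1/20 ≈ 0.050000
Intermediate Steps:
Z(V, K) = 9 + V
1/Z(-5*(-2) + 1, 30/15) = 1/(9 + (-5*(-2) + 1)) = 1/(9 + (10 + 1)) = 1/(9 + 11) = 1/20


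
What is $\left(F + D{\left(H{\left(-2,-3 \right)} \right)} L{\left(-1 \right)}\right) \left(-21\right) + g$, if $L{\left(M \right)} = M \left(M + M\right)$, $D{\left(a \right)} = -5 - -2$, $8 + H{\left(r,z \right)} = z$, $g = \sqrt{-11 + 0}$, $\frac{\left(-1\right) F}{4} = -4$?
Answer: $-210 + i \sqrt{11} \approx -210.0 + 3.3166 i$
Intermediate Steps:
$F = 16$ ($F = \left(-4\right) \left(-4\right) = 16$)
$g = i \sqrt{11}$ ($g = \sqrt{-11} = i \sqrt{11} \approx 3.3166 i$)
$H{\left(r,z \right)} = -8 + z$
$D{\left(a \right)} = -3$ ($D{\left(a \right)} = -5 + 2 = -3$)
$L{\left(M \right)} = 2 M^{2}$ ($L{\left(M \right)} = M 2 M = 2 M^{2}$)
$\left(F + D{\left(H{\left(-2,-3 \right)} \right)} L{\left(-1 \right)}\right) \left(-21\right) + g = \left(16 - 3 \cdot 2 \left(-1\right)^{2}\right) \left(-21\right) + i \sqrt{11} = \left(16 - 3 \cdot 2 \cdot 1\right) \left(-21\right) + i \sqrt{11} = \left(16 - 6\right) \left(-21\right) + i \sqrt{11} = 10 \left(-21\right) + i \sqrt{11} = -210 + i \sqrt{11}$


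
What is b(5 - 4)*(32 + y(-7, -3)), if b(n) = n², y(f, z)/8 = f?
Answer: -24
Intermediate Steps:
y(f, z) = 8*f
b(5 - 4)*(32 + y(-7, -3)) = (5 - 4)²*(32 + 8*(-7)) = 1²*(32 - 56) = 1*(-24) = -24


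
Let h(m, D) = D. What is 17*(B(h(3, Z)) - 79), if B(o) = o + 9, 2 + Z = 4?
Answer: -1156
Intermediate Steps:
Z = 2 (Z = -2 + 4 = 2)
B(o) = 9 + o
17*(B(h(3, Z)) - 79) = 17*((9 + 2) - 79) = 17*(11 - 79) = 17*(-68) = -1156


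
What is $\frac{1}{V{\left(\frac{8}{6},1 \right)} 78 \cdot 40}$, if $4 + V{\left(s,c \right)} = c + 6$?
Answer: $\frac{1}{9360} \approx 0.00010684$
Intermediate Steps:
$V{\left(s,c \right)} = 2 + c$ ($V{\left(s,c \right)} = -4 + \left(c + 6\right) = -4 + \left(6 + c\right) = 2 + c$)
$\frac{1}{V{\left(\frac{8}{6},1 \right)} 78 \cdot 40} = \frac{1}{\left(2 + 1\right) 78 \cdot 40} = \frac{1}{3 \cdot 78 \cdot 40} = \frac{1}{234 \cdot 40} = \frac{1}{9360}$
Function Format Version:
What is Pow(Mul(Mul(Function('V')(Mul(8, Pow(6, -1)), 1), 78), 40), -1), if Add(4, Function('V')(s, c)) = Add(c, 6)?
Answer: Rational(1, 9360) ≈ 0.00010684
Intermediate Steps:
Function('V')(s, c) = Add(2, c) (Function('V')(s, c) = Add(-4, Add(c, 6)) = Add(-4, Add(6, c)) = Add(2, c))
Pow(Mul(Mul(Function('V')(Mul(8, Pow(6, -1)), 1), 78), 40), -1) = Pow(Mul(Mul(Add(2, 1), 78), 40), -1) = Pow(Mul(Mul(3, 78), 40), -1) = Pow(Mul(234, 40), -1) = Pow(9360, -1) = Rational(1, 9360)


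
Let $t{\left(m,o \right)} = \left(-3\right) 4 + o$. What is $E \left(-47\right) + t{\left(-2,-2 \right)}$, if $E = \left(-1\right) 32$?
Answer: $1490$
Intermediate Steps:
$t{\left(m,o \right)} = -12 + o$
$E = -32$
$E \left(-47\right) + t{\left(-2,-2 \right)} = \left(-32\right) \left(-47\right) - 14 = 1504 - 14 = 1490$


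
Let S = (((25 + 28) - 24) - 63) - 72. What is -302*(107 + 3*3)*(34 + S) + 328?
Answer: 2522632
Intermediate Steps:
S = -106 (S = ((53 - 24) - 63) - 72 = (29 - 63) - 72 = -34 - 72 = -106)
-302*(107 + 3*3)*(34 + S) + 328 = -302*(107 + 3*3)*(34 - 106) + 328 = -302*(107 + 9)*(-72) + 328 = -35032*(-72) + 328 = -302*(-8352) + 328 = 2522304 + 328 = 2522632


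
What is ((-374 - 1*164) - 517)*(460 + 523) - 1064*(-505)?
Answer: -499745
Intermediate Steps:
((-374 - 1*164) - 517)*(460 + 523) - 1064*(-505) = ((-374 - 164) - 517)*983 + 537320 = (-538 - 517)*983 + 537320 = -1055*983 + 537320 = -1037065 + 537320 = -499745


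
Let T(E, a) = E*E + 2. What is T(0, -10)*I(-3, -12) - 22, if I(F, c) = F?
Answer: -28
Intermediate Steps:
T(E, a) = 2 + E² (T(E, a) = E² + 2 = 2 + E²)
T(0, -10)*I(-3, -12) - 22 = (2 + 0²)*(-3) - 22 = (2 + 0)*(-3) - 22 = 2*(-3) - 22 = -6 - 22 = -28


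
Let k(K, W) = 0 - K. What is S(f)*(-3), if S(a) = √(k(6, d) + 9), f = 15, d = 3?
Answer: -3*√3 ≈ -5.1962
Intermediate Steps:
k(K, W) = -K
S(a) = √3 (S(a) = √(-1*6 + 9) = √(-6 + 9) = √3)
S(f)*(-3) = √3*(-3) = -3*√3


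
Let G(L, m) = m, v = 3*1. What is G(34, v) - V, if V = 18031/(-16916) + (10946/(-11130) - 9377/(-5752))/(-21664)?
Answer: 11923993967857081/2932650968513280 ≈ 4.0659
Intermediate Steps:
v = 3
V = -3126041062317241/2932650968513280 (V = 18031*(-1/16916) + (10946*(-1/11130) - 9377*(-1/5752))*(-1/21664) = -18031/16916 + (-5473/5565 + 9377/5752)*(-1/21664) = -18031/16916 + (20702309/32009880)*(-1/21664) = -18031/16916 - 20702309/693462040320 = -3126041062317241/2932650968513280 ≈ -1.0659)
G(34, v) - V = 3 - 1*(-3126041062317241/2932650968513280) = 3 + 3126041062317241/2932650968513280 = 11923993967857081/2932650968513280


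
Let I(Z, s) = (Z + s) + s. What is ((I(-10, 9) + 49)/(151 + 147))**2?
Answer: 3249/88804 ≈ 0.036586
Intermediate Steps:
I(Z, s) = Z + 2*s
((I(-10, 9) + 49)/(151 + 147))**2 = (((-10 + 2*9) + 49)/(151 + 147))**2 = (((-10 + 18) + 49)/298)**2 = ((8 + 49)*(1/298))**2 = (57*(1/298))**2 = (57/298)**2 = 3249/88804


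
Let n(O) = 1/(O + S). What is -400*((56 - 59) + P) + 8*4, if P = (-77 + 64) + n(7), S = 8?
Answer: 19216/3 ≈ 6405.3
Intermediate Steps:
n(O) = 1/(8 + O) (n(O) = 1/(O + 8) = 1/(8 + O))
P = -194/15 (P = (-77 + 64) + 1/(8 + 7) = -13 + 1/15 = -194/15 ≈ -12.933)
-400*((56 - 59) + P) + 8*4 = -400*((56 - 59) - 194/15) + 8*4 = -400*(-3 - 194/15) + 32 = -400*(-239/15) + 32 = 19120/3 + 32 = 19216/3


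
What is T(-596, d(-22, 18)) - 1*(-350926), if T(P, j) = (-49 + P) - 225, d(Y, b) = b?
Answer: 350056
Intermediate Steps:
T(P, j) = -274 + P
T(-596, d(-22, 18)) - 1*(-350926) = (-274 - 596) - 1*(-350926) = -870 + 350926 = 350056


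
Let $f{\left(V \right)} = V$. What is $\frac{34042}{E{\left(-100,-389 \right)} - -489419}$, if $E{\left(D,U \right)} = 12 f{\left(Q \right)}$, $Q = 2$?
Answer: $\frac{34042}{489443} \approx 0.069553$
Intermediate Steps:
$E{\left(D,U \right)} = 24$ ($E{\left(D,U \right)} = 12 \cdot 2 = 24$)
$\frac{34042}{E{\left(-100,-389 \right)} - -489419} = \frac{34042}{24 - -489419} = \frac{34042}{24 + 489419} = \frac{34042}{489443}$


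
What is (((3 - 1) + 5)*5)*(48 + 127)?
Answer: 6125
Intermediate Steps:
(((3 - 1) + 5)*5)*(48 + 127) = ((2 + 5)*5)*175 = (7*5)*175 = 35*175 = 6125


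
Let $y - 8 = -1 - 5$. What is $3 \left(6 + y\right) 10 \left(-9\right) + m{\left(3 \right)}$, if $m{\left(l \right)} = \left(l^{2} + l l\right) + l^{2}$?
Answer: $-2133$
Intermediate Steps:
$m{\left(l \right)} = 3 l^{2}$ ($m{\left(l \right)} = \left(l^{2} + l^{2}\right) + l^{2} = 2 l^{2} + l^{2} = 3 l^{2}$)
$y = 2$ ($y = 8 - 6 = 2$)
$3 \left(6 + y\right) 10 \left(-9\right) + m{\left(3 \right)} = 3 \left(6 + 2\right) 10 \left(-9\right) + 3 \cdot 3^{2} = 3 \cdot 8 \cdot 10 \left(-9\right) + 3 \cdot 9 = 24 \cdot 10 \left(-9\right) + 27 = 240 \left(-9\right) + 27 = -2160 + 27 = -2133$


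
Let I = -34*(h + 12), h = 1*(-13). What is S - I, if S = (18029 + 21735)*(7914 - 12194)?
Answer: -170189954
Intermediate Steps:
h = -13
I = 34 (I = -34*(-13 + 12) = -34*(-1) = 34)
S = -170189920 (S = 39764*(-4280) = -170189920)
S - I = -170189920 - 1*34 = -170189920 - 34 = -170189954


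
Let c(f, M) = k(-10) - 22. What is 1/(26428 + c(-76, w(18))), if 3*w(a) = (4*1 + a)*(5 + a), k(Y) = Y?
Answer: 1/26396 ≈ 3.7885e-5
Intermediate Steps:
w(a) = (4 + a)*(5 + a)/3 (w(a) = ((4*1 + a)*(5 + a))/3 = ((4 + a)*(5 + a))/3 = (4 + a)*(5 + a)/3)
c(f, M) = -32 (c(f, M) = -10 - 22 = -32)
1/(26428 + c(-76, w(18))) = 1/(26428 - 32) = 1/26396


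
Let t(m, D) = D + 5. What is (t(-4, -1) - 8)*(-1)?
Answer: 4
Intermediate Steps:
t(m, D) = 5 + D
(t(-4, -1) - 8)*(-1) = ((5 - 1) - 8)*(-1) = (4 - 8)*(-1) = -4*(-1) = 4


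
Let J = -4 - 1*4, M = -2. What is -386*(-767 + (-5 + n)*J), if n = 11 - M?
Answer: 320766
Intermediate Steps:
J = -8 (J = -4 - 4 = -8)
n = 13 (n = 11 - 1*(-2) = 11 + 2 = 13)
-386*(-767 + (-5 + n)*J) = -386*(-767 + (-5 + 13)*(-8)) = -386*(-767 + 8*(-8)) = -386*(-767 - 64) = -386*(-831) = 320766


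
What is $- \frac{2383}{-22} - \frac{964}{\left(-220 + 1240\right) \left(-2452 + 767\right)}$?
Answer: $\frac{1023920827}{9452850} \approx 108.32$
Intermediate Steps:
$- \frac{2383}{-22} - \frac{964}{\left(-220 + 1240\right) \left(-2452 + 767\right)} = \left(-2383\right) \left(- \frac{1}{22}\right) - \frac{964}{1020 \left(-1685\right)} = \frac{2383}{22} - \frac{964}{-1718700} = \frac{2383}{22} - - \frac{241}{429675} = \frac{2383}{22} + \frac{241}{429675} = \frac{1023920827}{9452850}$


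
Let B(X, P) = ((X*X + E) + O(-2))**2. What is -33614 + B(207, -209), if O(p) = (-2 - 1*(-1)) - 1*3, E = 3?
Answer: 1835917490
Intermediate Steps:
O(p) = -4 (O(p) = (-2 + 1) - 3 = -1 - 3 = -4)
B(X, P) = (-1 + X**2)**2 (B(X, P) = ((X*X + 3) - 4)**2 = ((X**2 + 3) - 4)**2 = ((3 + X**2) - 4)**2 = (-1 + X**2)**2)
-33614 + B(207, -209) = -33614 + (-1 + 207**2)**2 = -33614 + (-1 + 42849)**2 = -33614 + 42848**2 = -33614 + 1835951104 = 1835917490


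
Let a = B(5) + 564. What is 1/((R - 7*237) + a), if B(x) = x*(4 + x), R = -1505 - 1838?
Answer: -1/4393 ≈ -0.00022763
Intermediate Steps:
R = -3343
a = 609 (a = 5*(4 + 5) + 564 = 5*9 + 564 = 45 + 564 = 609)
1/((R - 7*237) + a) = 1/((-3343 - 7*237) + 609) = 1/((-3343 - 1*1659) + 609) = 1/((-3343 - 1659) + 609) = 1/(-5002 + 609) = 1/(-4393) = -1/4393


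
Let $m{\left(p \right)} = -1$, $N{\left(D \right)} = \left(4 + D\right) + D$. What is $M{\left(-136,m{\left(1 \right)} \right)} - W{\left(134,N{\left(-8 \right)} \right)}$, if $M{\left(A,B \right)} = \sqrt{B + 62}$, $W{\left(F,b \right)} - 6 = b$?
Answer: $6 + \sqrt{61} \approx 13.81$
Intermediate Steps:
$N{\left(D \right)} = 4 + 2 D$
$W{\left(F,b \right)} = 6 + b$
$M{\left(A,B \right)} = \sqrt{62 + B}$
$M{\left(-136,m{\left(1 \right)} \right)} - W{\left(134,N{\left(-8 \right)} \right)} = \sqrt{62 - 1} - \left(6 + \left(4 + 2 \left(-8\right)\right)\right) = \sqrt{61} - \left(6 + \left(4 - 16\right)\right) = \sqrt{61} - \left(6 - 12\right) = \sqrt{61} - -6 = \sqrt{61} + 6 = 6 + \sqrt{61}$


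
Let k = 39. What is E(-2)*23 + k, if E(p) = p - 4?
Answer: -99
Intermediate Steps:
E(p) = -4 + p
E(-2)*23 + k = (-4 - 2)*23 + 39 = -6*23 + 39 = -138 + 39 = -99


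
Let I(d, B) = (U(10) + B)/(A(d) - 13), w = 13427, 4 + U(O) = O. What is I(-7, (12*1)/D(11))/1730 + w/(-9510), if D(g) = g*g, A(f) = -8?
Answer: -1967705683/1393509810 ≈ -1.4121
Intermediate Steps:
U(O) = -4 + O
D(g) = g²
I(d, B) = -2/7 - B/21 (I(d, B) = ((-4 + 10) + B)/(-8 - 13) = (6 + B)/(-21) = (6 + B)*(-1/21) = -2/7 - B/21)
I(-7, (12*1)/D(11))/1730 + w/(-9510) = (-2/7 - 12*1/(21*(11²)))/1730 + 13427/(-9510) = (-2/7 - 4/(7*121))*(1/1730) + 13427*(-1/9510) = (-2/7 - 4/(7*121))*(1/1730) - 13427/9510 = (-2/7 - 1/21*12/121)*(1/1730) - 13427/9510 = (-2/7 - 4/847)*(1/1730) - 13427/9510 = -246/847*1/1730 - 13427/9510 = -123/732655 - 13427/9510 = -1967705683/1393509810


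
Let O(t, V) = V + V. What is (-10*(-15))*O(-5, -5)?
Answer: -1500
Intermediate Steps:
O(t, V) = 2*V
(-10*(-15))*O(-5, -5) = (-10*(-15))*(2*(-5)) = 150*(-10) = -1500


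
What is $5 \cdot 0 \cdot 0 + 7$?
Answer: $7$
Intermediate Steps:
$5 \cdot 0 \cdot 0 + 7 = 0 \cdot 0 + 7 = 0 + 7 = 7$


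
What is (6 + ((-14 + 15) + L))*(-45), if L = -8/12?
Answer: -285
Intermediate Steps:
L = -⅔ (L = -8*1/12 = -⅔ ≈ -0.66667)
(6 + ((-14 + 15) + L))*(-45) = (6 + ((-14 + 15) - ⅔))*(-45) = (6 + (1 - ⅔))*(-45) = (6 + ⅓)*(-45) = (19/3)*(-45) = -285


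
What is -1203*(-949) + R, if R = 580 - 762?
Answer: 1141465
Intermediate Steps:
R = -182
-1203*(-949) + R = -1203*(-949) - 182 = 1141647 - 182 = 1141465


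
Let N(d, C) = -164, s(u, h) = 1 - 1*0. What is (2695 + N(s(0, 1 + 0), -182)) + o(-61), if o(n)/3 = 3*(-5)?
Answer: 2486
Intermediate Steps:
s(u, h) = 1 (s(u, h) = 1 + 0 = 1)
o(n) = -45 (o(n) = 3*(3*(-5)) = 3*(-15) = -45)
(2695 + N(s(0, 1 + 0), -182)) + o(-61) = (2695 - 164) - 45 = 2531 - 45 = 2486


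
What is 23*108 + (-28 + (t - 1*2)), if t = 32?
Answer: 2486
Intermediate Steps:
23*108 + (-28 + (t - 1*2)) = 23*108 + (-28 + (32 - 1*2)) = 2484 + (-28 + (32 - 2)) = 2484 + (-28 + 30) = 2484 + 2 = 2486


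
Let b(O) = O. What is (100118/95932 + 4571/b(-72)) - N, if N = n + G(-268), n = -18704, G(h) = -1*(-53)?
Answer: 32098275007/1726776 ≈ 18589.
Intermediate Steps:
G(h) = 53
N = -18651 (N = -18704 + 53 = -18651)
(100118/95932 + 4571/b(-72)) - N = (100118/95932 + 4571/(-72)) - 1*(-18651) = (100118*(1/95932) + 4571*(-1/72)) + 18651 = (50059/47966 - 4571/72) + 18651 = -107824169/1726776 + 18651 = 32098275007/1726776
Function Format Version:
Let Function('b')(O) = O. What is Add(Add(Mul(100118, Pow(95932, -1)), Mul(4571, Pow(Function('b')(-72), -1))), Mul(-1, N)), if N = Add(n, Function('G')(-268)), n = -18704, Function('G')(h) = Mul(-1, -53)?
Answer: Rational(32098275007, 1726776) ≈ 18589.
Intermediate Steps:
Function('G')(h) = 53
N = -18651 (N = Add(-18704, 53) = -18651)
Add(Add(Mul(100118, Pow(95932, -1)), Mul(4571, Pow(Function('b')(-72), -1))), Mul(-1, N)) = Add(Add(Mul(100118, Pow(95932, -1)), Mul(4571, Pow(-72, -1))), Mul(-1, -18651)) = Add(Add(Mul(100118, Rational(1, 95932)), Mul(4571, Rational(-1, 72))), 18651) = Add(Add(Rational(50059, 47966), Rational(-4571, 72)), 18651) = Add(Rational(-107824169, 1726776), 18651) = Rational(32098275007, 1726776)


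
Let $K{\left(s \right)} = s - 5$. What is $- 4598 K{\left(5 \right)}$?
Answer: $0$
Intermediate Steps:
$K{\left(s \right)} = -5 + s$
$- 4598 K{\left(5 \right)} = - 4598 \left(-5 + 5\right) = \left(-4598\right) 0 = 0$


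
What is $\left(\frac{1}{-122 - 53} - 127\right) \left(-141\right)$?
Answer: $\frac{3133866}{175} \approx 17908.0$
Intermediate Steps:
$\left(\frac{1}{-122 - 53} - 127\right) \left(-141\right) = \left(\frac{1}{-175} - 127\right) \left(-141\right) = \left(- \frac{1}{175} - 127\right) \left(-141\right) = \left(- \frac{22226}{175}\right) \left(-141\right) = \frac{3133866}{175}$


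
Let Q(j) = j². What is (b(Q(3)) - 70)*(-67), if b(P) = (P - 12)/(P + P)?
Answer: 28207/6 ≈ 4701.2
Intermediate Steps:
b(P) = (-12 + P)/(2*P) (b(P) = (-12 + P)/((2*P)) = (-12 + P)*(1/(2*P)) = (-12 + P)/(2*P))
(b(Q(3)) - 70)*(-67) = ((-12 + 3²)/(2*(3²)) - 70)*(-67) = ((½)*(-12 + 9)/9 - 70)*(-67) = ((½)*(⅑)*(-3) - 70)*(-67) = (-⅙ - 70)*(-67) = -421/6*(-67) = 28207/6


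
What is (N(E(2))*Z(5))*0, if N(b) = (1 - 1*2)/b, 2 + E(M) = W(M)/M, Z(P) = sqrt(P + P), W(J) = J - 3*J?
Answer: 0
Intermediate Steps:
W(J) = -2*J
Z(P) = sqrt(2)*sqrt(P) (Z(P) = sqrt(2*P) = sqrt(2)*sqrt(P))
E(M) = -4 (E(M) = -2 + (-2*M)/M = -2 - 2 = -4)
N(b) = -1/b (N(b) = (1 - 2)/b = -1/b)
(N(E(2))*Z(5))*0 = ((-1/(-4))*(sqrt(2)*sqrt(5)))*0 = ((-1*(-1/4))*sqrt(10))*0 = (sqrt(10)/4)*0 = 0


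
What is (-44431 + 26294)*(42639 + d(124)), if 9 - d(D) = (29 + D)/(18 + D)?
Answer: -109835187231/142 ≈ -7.7349e+8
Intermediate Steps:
d(D) = 9 - (29 + D)/(18 + D)
(-44431 + 26294)*(42639 + d(124)) = (-44431 + 26294)*(42639 + (133 + 8*124)/(18 + 124)) = -18137*(42639 + (133 + 992)/142) = -18137*(42639 + (1/142)*1125) = -18137*(42639 + 1125/142) = -18137*6055863/142 = -109835187231/142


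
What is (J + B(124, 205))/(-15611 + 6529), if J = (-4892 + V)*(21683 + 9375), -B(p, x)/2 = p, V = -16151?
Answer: 326776871/4541 ≈ 71961.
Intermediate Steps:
B(p, x) = -2*p
J = -653553494 (J = (-4892 - 16151)*(21683 + 9375) = -21043*31058 = -653553494)
(J + B(124, 205))/(-15611 + 6529) = (-653553494 - 2*124)/(-15611 + 6529) = (-653553494 - 248)/(-9082) = -653553742*(-1/9082) = 326776871/4541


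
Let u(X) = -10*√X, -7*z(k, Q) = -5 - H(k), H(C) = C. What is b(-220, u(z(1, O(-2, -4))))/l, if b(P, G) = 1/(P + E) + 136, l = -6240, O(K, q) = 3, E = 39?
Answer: -1641/75296 ≈ -0.021794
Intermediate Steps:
z(k, Q) = 5/7 + k/7 (z(k, Q) = -(-5 - k)/7 = 5/7 + k/7)
b(P, G) = 136 + 1/(39 + P) (b(P, G) = 1/(P + 39) + 136 = 1/(39 + P) + 136 = 136 + 1/(39 + P))
b(-220, u(z(1, O(-2, -4))))/l = ((5305 + 136*(-220))/(39 - 220))/(-6240) = ((5305 - 29920)/(-181))*(-1/6240) = -1/181*(-24615)*(-1/6240) = (24615/181)*(-1/6240) = -1641/75296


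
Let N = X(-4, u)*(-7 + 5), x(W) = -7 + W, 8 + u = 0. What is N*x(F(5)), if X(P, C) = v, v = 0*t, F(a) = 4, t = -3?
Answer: 0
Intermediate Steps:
u = -8 (u = -8 + 0 = -8)
v = 0 (v = 0*(-3) = 0)
X(P, C) = 0
N = 0 (N = 0*(-7 + 5) = 0*(-2) = 0)
N*x(F(5)) = 0*(-7 + 4) = 0*(-3) = 0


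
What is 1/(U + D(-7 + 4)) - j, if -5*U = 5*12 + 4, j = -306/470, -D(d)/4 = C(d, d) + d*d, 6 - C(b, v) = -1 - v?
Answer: 48397/76140 ≈ 0.63563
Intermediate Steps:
C(b, v) = 7 + v (C(b, v) = 6 - (-1 - v) = 6 + (1 + v) = 7 + v)
D(d) = -28 - 4*d - 4*d**2 (D(d) = -4*((7 + d) + d*d) = -4*((7 + d) + d**2) = -4*(7 + d + d**2) = -28 - 4*d - 4*d**2)
j = -153/235 (j = -306*1/470 = -153/235 ≈ -0.65106)
U = -64/5 (U = -(5*12 + 4)/5 = -(60 + 4)/5 = -1/5*64 = -64/5 ≈ -12.800)
1/(U + D(-7 + 4)) - j = 1/(-64/5 + (-28 - 4*(-7 + 4) - 4*(-7 + 4)**2)) - 1*(-153/235) = 1/(-64/5 + (-28 - 4*(-3) - 4*(-3)**2)) + 153/235 = 1/(-64/5 + (-28 + 12 - 4*9)) + 153/235 = 1/(-64/5 + (-28 + 12 - 36)) + 153/235 = 1/(-64/5 - 52) + 153/235 = 1/(-324/5) + 153/235 = -5/324 + 153/235 = 48397/76140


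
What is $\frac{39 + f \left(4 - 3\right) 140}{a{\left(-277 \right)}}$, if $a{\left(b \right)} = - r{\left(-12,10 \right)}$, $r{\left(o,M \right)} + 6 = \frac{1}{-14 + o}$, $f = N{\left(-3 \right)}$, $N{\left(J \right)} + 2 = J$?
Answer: $- \frac{17186}{157} \approx -109.46$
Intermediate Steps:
$N{\left(J \right)} = -2 + J$
$f = -5$ ($f = -2 - 3 = -5$)
$r{\left(o,M \right)} = -6 + \frac{1}{-14 + o}$
$a{\left(b \right)} = \frac{157}{26}$ ($a{\left(b \right)} = - \frac{85 - -72}{-14 - 12} = - \frac{85 + 72}{-26} = - \frac{\left(-1\right) 157}{26} = \left(-1\right) \left(- \frac{157}{26}\right) = \frac{157}{26}$)
$\frac{39 + f \left(4 - 3\right) 140}{a{\left(-277 \right)}} = \frac{39 + - 5 \left(4 - 3\right) 140}{\frac{157}{26}} = \left(39 + \left(-5\right) 1 \cdot 140\right) \frac{26}{157} = \left(39 - 700\right) \frac{26}{157} = \left(-661\right) \frac{26}{157} = - \frac{17186}{157}$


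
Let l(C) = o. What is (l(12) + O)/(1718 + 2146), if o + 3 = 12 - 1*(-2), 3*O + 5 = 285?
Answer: 313/11592 ≈ 0.027001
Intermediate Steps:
O = 280/3 (O = -5/3 + (1/3)*285 = -5/3 + 95 = 280/3 ≈ 93.333)
o = 11 (o = -3 + (12 - 1*(-2)) = -3 + (12 + 2) = -3 + 14 = 11)
l(C) = 11
(l(12) + O)/(1718 + 2146) = (11 + 280/3)/(1718 + 2146) = (313/3)/3864 = (313/3)*(1/3864) = 313/11592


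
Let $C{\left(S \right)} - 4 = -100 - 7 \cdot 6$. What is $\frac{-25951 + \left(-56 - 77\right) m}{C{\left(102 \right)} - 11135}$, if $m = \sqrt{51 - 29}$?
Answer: $\frac{25951}{11273} + \frac{133 \sqrt{22}}{11273} \approx 2.3574$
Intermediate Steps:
$m = \sqrt{22} \approx 4.6904$
$C{\left(S \right)} = -138$ ($C{\left(S \right)} = 4 - \left(100 + 7 \cdot 6\right) = 4 - 142 = -138$)
$\frac{-25951 + \left(-56 - 77\right) m}{C{\left(102 \right)} - 11135} = \frac{-25951 + \left(-56 - 77\right) \sqrt{22}}{-138 - 11135} = \frac{-25951 - 133 \sqrt{22}}{-11273} = \left(-25951 - 133 \sqrt{22}\right) \left(- \frac{1}{11273}\right) = \frac{25951}{11273} + \frac{133 \sqrt{22}}{11273}$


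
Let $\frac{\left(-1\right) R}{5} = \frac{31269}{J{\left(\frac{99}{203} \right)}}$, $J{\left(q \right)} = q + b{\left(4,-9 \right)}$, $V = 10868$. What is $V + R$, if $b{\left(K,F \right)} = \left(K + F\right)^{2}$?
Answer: $\frac{24492997}{5174} \approx 4733.9$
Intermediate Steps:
$b{\left(K,F \right)} = \left(F + K\right)^{2}$
$J{\left(q \right)} = 25 + q$ ($J{\left(q \right)} = q + \left(-9 + 4\right)^{2} = q + \left(-5\right)^{2} = q + 25 = 25 + q$)
$R = - \frac{31738035}{5174}$ ($R = - 5 \frac{31269}{25 + \frac{99}{203}} = - 5 \frac{31269}{\frac{5174}{203}} = - 5 \cdot 31269 \cdot \frac{203}{5174} = \left(-5\right) \frac{6347607}{5174} = - \frac{31738035}{5174} \approx -6134.1$)
$V + R = 10868 - \frac{31738035}{5174} = \frac{24492997}{5174}$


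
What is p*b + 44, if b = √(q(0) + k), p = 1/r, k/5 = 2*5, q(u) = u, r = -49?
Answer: 44 - 5*√2/49 ≈ 43.856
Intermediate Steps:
k = 50 (k = 5*(2*5) = 5*10 = 50)
p = -1/49 (p = 1/(-49) = -1/49 ≈ -0.020408)
b = 5*√2 (b = √(0 + 50) = √50 = 5*√2 ≈ 7.0711)
p*b + 44 = -5*√2/49 + 44 = 44 - 5*√2/49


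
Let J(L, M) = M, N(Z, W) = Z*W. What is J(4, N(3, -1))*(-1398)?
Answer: 4194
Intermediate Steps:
N(Z, W) = W*Z
J(4, N(3, -1))*(-1398) = -1*3*(-1398) = -3*(-1398) = 4194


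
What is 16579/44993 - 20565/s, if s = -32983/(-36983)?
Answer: -34219122062078/1484004119 ≈ -23059.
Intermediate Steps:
s = 32983/36983 (s = -32983*(-1/36983) = 32983/36983 ≈ 0.89184)
16579/44993 - 20565/s = 16579/44993 - 20565/32983/36983 = 16579*(1/44993) - 20565*36983/32983 = 16579/44993 - 760555395/32983 = -34219122062078/1484004119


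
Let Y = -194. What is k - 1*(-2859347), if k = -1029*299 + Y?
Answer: 2551482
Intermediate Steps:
k = -307865 (k = -1029*299 - 194 = -307671 - 194 = -307865)
k - 1*(-2859347) = -307865 - 1*(-2859347) = -307865 + 2859347 = 2551482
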